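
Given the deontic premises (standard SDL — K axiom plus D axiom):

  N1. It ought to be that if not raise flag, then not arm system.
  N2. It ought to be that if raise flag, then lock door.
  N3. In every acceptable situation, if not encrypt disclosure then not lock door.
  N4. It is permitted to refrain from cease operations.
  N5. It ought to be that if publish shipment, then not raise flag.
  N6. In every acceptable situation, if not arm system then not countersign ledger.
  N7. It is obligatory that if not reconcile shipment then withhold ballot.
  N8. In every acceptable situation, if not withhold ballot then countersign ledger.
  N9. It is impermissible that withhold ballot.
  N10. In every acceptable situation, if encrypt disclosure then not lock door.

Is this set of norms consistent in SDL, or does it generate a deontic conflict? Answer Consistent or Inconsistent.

Inconsistent

Premises 3 and 10 are O(¬encrypt_disclosure → ¬lock_door) and O(encrypt_disclosure → ¬lock_door); every ideal world satisfies ¬encrypt_disclosure or encrypt_disclosure, so in either case ¬lock_door holds — hence O(¬lock_door).
Premise 2, O(raise_flag → lock_door), contraposes to O(¬lock_door → ¬raise_flag); with O(¬lock_door) we get O(¬raise_flag).
From O(¬raise_flag) and premise 1, O(¬raise_flag → ¬arm_system), we obtain O(¬arm_system).
Applying K to premise 6 (O(¬arm_system → ¬countersign_ledger)) and O(¬arm_system) yields O(¬countersign_ledger).
The contrapositive of premise 8 (O(¬withhold_ballot → countersign_ledger)) is O(¬countersign_ledger → withhold_ballot), and O(¬countersign_ledger) is already established, so O(withhold_ballot).
Yet premise 9 is F(withhold_ballot), i.e. O(¬withhold_ballot).
We now have both O(withhold_ballot) and O(¬withhold_ballot) — withhold_ballot is simultaneously obligatory and forbidden, violating the D-axiom.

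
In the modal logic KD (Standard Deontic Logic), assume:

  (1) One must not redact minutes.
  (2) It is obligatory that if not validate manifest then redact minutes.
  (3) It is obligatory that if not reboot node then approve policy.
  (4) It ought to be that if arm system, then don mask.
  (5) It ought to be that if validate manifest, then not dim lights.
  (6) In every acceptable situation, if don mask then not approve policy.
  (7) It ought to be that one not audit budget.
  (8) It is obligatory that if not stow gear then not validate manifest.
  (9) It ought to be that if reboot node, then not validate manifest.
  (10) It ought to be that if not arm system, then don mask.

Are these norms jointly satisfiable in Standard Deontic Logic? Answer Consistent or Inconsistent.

Inconsistent

By case analysis on arm_system: premise 4 gives O(arm_system → don_mask) and premise 10 gives O(¬arm_system → don_mask), so O(don_mask) either way.
Applying K to premise 6 (O(don_mask → ¬approve_policy)) and O(don_mask) yields O(¬approve_policy).
Premise 3 is O(¬reboot_node → approve_policy); contrapositively O(¬approve_policy → reboot_node). Since O(¬approve_policy) holds, K gives O(reboot_node).
From O(reboot_node) and premise 9, O(reboot_node → ¬validate_manifest), we obtain O(¬validate_manifest).
From O(¬validate_manifest) and premise 2, O(¬validate_manifest → redact_minutes), we obtain O(redact_minutes).
But premise 1, F(redact_minutes), means O(¬redact_minutes).
We now have both O(redact_minutes) and O(¬redact_minutes) — redact_minutes is simultaneously obligatory and forbidden, violating the D-axiom.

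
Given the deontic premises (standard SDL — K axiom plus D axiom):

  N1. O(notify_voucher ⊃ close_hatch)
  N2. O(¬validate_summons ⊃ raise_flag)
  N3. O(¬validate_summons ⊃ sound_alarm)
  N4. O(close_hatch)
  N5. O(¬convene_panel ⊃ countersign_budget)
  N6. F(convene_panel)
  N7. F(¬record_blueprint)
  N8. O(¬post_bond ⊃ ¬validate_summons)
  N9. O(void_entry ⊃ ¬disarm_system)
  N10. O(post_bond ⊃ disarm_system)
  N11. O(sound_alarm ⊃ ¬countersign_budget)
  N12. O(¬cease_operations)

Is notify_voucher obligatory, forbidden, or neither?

Neither

Premise 1 is O(notify_voucher ⊃ close_hatch); even if O(close_hatch) held, inferring O(notify_voucher) would be affirming the consequent — invalid.
No premise or chain of K-axiom applications forces O(notify_voucher), and none forces O(¬notify_voucher). So notify_voucher is neither obligatory nor forbidden under these norms.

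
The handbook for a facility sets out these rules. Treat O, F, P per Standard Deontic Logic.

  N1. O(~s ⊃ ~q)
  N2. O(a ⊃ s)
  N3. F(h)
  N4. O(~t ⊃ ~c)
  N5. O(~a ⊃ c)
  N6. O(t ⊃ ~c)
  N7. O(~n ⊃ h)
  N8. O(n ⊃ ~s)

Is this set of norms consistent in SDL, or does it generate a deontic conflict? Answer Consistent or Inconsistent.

Premises 6 and 4 are O(t ⊃ ~c) and O(~t ⊃ ~c); every ideal world satisfies t or ~t, so in either case ~c holds — hence O(~c).
Premise 5, O(~a ⊃ c), contraposes to O(~c ⊃ a); with O(~c) we get O(a).
With premise 2, O(a ⊃ s), the K-axiom yields O(s).
Premise 8, O(n ⊃ ~s), contraposes to O(s ⊃ ~n); with O(s) we get O(~n).
Premise 7 is O(~n ⊃ h); since O(~n), deontic closure gives O(h).
Yet premise 3 is F(h), i.e. O(~h).
We now have both O(h) and O(~h) — h is simultaneously obligatory and forbidden, violating the D-axiom.

Inconsistent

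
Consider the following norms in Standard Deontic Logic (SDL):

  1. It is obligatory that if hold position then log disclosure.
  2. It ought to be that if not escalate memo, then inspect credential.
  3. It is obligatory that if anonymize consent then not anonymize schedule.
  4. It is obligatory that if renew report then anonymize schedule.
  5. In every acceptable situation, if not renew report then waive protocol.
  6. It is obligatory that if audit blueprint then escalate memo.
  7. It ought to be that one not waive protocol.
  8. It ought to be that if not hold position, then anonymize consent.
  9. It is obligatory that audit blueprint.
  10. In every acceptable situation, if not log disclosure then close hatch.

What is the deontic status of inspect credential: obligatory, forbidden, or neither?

Premise 2 is O(¬escalate_memo → inspect_credential), but O(¬escalate_memo) is not derivable from the premises, so it does not yield O(inspect_credential).
No premise or chain of K-axiom applications forces O(inspect_credential), and none forces O(¬inspect_credential). So inspect_credential is neither obligatory nor forbidden under these norms.

Neither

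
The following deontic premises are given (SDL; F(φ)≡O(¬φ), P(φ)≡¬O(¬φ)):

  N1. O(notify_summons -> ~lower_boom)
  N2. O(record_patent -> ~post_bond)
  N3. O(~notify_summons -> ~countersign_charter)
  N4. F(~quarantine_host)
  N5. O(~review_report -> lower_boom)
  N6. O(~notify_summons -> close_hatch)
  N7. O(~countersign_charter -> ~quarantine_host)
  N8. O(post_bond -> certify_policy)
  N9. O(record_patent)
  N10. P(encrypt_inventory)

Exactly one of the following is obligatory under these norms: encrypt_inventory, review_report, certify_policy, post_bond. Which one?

Premise 4 is F(~quarantine_host), i.e. O(quarantine_host).
Premise 7, O(~countersign_charter -> ~quarantine_host), contraposes to O(quarantine_host -> countersign_charter); with O(quarantine_host) we get O(countersign_charter).
The contrapositive of premise 3 (O(~notify_summons -> ~countersign_charter)) is O(countersign_charter -> notify_summons), and O(countersign_charter) is already established, so O(notify_summons).
Applying K to premise 1 (O(notify_summons -> ~lower_boom)) and O(notify_summons) yields O(~lower_boom).
Premise 5, O(~review_report -> lower_boom), contraposes to O(~lower_boom -> review_report); with O(~lower_boom) we get O(review_report).
So O(review_report) holds — review_report is obligatory. None of the other listed options is made obligatory by any chain of premises.

review_report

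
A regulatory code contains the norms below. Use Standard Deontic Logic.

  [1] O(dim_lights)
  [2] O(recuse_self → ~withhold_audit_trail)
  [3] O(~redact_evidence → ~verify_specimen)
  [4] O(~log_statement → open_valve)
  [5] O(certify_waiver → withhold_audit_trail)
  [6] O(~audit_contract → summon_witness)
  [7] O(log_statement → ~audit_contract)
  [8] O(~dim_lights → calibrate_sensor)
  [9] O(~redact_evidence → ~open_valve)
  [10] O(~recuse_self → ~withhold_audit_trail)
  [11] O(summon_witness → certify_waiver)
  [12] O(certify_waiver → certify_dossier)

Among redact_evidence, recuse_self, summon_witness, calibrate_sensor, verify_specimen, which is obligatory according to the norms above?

Premises 10 and 2 are O(~recuse_self → ~withhold_audit_trail) and O(recuse_self → ~withhold_audit_trail); every ideal world satisfies ~recuse_self or recuse_self, so in either case ~withhold_audit_trail holds — hence O(~withhold_audit_trail).
The contrapositive of premise 5 (O(certify_waiver → withhold_audit_trail)) is O(~withhold_audit_trail → ~certify_waiver), and O(~withhold_audit_trail) is already established, so O(~certify_waiver).
The contrapositive of premise 11 (O(summon_witness → certify_waiver)) is O(~certify_waiver → ~summon_witness), and O(~certify_waiver) is already established, so O(~summon_witness).
The contrapositive of premise 6 (O(~audit_contract → summon_witness)) is O(~summon_witness → audit_contract), and O(~summon_witness) is already established, so O(audit_contract).
The contrapositive of premise 7 (O(log_statement → ~audit_contract)) is O(audit_contract → ~log_statement), and O(audit_contract) is already established, so O(~log_statement).
Premise 4 is O(~log_statement → open_valve); since O(~log_statement), deontic closure gives O(open_valve).
The contrapositive of premise 9 (O(~redact_evidence → ~open_valve)) is O(open_valve → redact_evidence), and O(open_valve) is already established, so O(redact_evidence).
So O(redact_evidence) holds — redact_evidence is obligatory. None of the other listed options is made obligatory by any chain of premises.

redact_evidence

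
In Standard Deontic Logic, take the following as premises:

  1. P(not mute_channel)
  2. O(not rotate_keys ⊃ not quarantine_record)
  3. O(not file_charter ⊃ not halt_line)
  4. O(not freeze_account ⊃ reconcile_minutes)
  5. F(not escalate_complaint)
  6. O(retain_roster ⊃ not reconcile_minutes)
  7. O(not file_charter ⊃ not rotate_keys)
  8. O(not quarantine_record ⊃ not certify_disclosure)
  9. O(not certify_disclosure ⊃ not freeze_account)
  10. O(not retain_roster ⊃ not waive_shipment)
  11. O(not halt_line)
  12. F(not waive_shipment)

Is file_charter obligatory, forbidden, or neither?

F(not waive_shipment) at premise 12 means O(waive_shipment).
Premise 10, O(not retain_roster ⊃ not waive_shipment), contraposes to O(waive_shipment ⊃ retain_roster); with O(waive_shipment) we get O(retain_roster).
With premise 6, O(retain_roster ⊃ not reconcile_minutes), the K-axiom yields O(not reconcile_minutes).
Premise 4 is O(not freeze_account ⊃ reconcile_minutes); contrapositively O(not reconcile_minutes ⊃ freeze_account). Since O(not reconcile_minutes) holds, K gives O(freeze_account).
Premise 9, O(not certify_disclosure ⊃ not freeze_account), contraposes to O(freeze_account ⊃ certify_disclosure); with O(freeze_account) we get O(certify_disclosure).
Premise 8 is O(not quarantine_record ⊃ not certify_disclosure); contrapositively O(certify_disclosure ⊃ quarantine_record). Since O(certify_disclosure) holds, K gives O(quarantine_record).
The contrapositive of premise 2 (O(not rotate_keys ⊃ not quarantine_record)) is O(quarantine_record ⊃ rotate_keys), and O(quarantine_record) is already established, so O(rotate_keys).
Premise 7 is O(not file_charter ⊃ not rotate_keys); contrapositively O(rotate_keys ⊃ file_charter). Since O(rotate_keys) holds, K gives O(file_charter).
Premises 1, 3, 5, 11 do not contribute to this derivation.
Hence file_charter is obligatory.

Obligatory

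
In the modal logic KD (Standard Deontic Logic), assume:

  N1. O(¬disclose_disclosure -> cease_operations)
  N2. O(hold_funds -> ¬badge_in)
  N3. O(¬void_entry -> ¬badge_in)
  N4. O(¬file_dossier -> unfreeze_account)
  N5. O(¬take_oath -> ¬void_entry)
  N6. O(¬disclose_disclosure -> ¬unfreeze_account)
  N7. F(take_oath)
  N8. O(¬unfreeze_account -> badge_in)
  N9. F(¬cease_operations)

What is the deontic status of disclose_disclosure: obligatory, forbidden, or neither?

Obligatory

F(take_oath) at premise 7 means O(¬take_oath).
Premise 5 is O(¬take_oath -> ¬void_entry); since O(¬take_oath), deontic closure gives O(¬void_entry).
From O(¬void_entry) and premise 3, O(¬void_entry -> ¬badge_in), we obtain O(¬badge_in).
The contrapositive of premise 8 (O(¬unfreeze_account -> badge_in)) is O(¬badge_in -> unfreeze_account), and O(¬badge_in) is already established, so O(unfreeze_account).
Premise 6, O(¬disclose_disclosure -> ¬unfreeze_account), contraposes to O(unfreeze_account -> disclose_disclosure); with O(unfreeze_account) we get O(disclose_disclosure).
Premises 1, 2, 4, 9 do not contribute to this derivation.
Hence disclose_disclosure is obligatory.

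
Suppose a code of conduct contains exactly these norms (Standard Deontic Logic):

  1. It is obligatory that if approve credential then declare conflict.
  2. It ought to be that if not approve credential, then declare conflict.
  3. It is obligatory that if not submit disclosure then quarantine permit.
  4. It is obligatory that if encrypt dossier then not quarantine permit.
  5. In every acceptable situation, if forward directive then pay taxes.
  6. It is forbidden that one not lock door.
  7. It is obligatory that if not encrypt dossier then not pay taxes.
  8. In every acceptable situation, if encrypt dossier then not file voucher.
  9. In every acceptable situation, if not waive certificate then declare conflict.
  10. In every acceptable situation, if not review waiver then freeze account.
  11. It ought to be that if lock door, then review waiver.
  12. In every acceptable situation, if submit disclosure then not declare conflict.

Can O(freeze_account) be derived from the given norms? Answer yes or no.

No

Premise 10 is O(¬review_waiver → freeze_account), but O(¬review_waiver) is not derivable from the premises, so it does not yield O(freeze_account).
No other premise forces O(freeze_account). An ideal world satisfying every premise can still have freeze_account false, so O(freeze_account) is not derivable.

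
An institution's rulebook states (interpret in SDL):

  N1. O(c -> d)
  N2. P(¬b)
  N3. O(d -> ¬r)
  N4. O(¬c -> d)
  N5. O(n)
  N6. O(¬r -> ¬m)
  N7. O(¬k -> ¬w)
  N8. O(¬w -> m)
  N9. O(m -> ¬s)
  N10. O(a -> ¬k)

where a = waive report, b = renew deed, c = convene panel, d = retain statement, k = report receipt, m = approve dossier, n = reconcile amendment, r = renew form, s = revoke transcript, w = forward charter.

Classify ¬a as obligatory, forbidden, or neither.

Obligatory

Premises 4 and 1 cover both cases: O(¬c -> d) and O(c -> d). Since ¬c ∨ c is a tautology, O(d) follows.
From O(d) and premise 3, O(d -> ¬r), we obtain O(¬r).
From O(¬r) and premise 6, O(¬r -> ¬m), we obtain O(¬m).
The contrapositive of premise 8 (O(¬w -> m)) is O(¬m -> w), and O(¬m) is already established, so O(w).
Premise 7 is O(¬k -> ¬w); contrapositively O(w -> k). Since O(w) holds, K gives O(k).
Premise 10, O(a -> ¬k), contraposes to O(k -> ¬a); with O(k) we get O(¬a).
Premises 2, 5, 9 do not contribute to this derivation.
Hence ¬a is obligatory.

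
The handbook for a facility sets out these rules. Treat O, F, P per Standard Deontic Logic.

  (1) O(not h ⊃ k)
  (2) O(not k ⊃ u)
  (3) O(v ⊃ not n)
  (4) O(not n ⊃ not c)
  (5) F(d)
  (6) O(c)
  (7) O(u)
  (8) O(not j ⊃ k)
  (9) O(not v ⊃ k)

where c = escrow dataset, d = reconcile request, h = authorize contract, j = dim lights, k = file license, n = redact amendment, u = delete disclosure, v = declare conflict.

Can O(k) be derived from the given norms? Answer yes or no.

Yes

Premise 6 states O(c) outright.
Premise 4, O(not n ⊃ not c), contraposes to O(c ⊃ n); with O(c) we get O(n).
Premise 3, O(v ⊃ not n), contraposes to O(n ⊃ not v); with O(n) we get O(not v).
With premise 9, O(not v ⊃ k), the K-axiom yields O(k).
Premises 1, 2, 5, 7, 8 do not contribute to this derivation.
So O(k) follows.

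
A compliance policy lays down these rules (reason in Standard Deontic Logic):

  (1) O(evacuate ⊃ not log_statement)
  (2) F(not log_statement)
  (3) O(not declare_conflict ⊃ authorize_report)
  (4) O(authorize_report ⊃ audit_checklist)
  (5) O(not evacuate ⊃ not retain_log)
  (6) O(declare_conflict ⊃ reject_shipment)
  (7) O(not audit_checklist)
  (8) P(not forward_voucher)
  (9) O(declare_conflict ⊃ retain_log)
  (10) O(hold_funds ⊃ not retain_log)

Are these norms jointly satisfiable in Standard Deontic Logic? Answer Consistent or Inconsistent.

F(not log_statement) at premise 2 means O(log_statement).
Premise 1 is O(evacuate ⊃ not log_statement); contrapositively O(log_statement ⊃ not evacuate). Since O(log_statement) holds, K gives O(not evacuate).
From O(not evacuate) and premise 5, O(not evacuate ⊃ not retain_log), we obtain O(not retain_log).
Premise 9, O(declare_conflict ⊃ retain_log), contraposes to O(not retain_log ⊃ not declare_conflict); with O(not retain_log) we get O(not declare_conflict).
From O(not declare_conflict) and premise 3, O(not declare_conflict ⊃ authorize_report), we obtain O(authorize_report).
From O(authorize_report) and premise 4, O(authorize_report ⊃ audit_checklist), we obtain O(audit_checklist).
However, premise 7 gives O(not audit_checklist).
We now have both O(audit_checklist) and O(not audit_checklist) — audit_checklist is simultaneously obligatory and forbidden, violating the D-axiom.

Inconsistent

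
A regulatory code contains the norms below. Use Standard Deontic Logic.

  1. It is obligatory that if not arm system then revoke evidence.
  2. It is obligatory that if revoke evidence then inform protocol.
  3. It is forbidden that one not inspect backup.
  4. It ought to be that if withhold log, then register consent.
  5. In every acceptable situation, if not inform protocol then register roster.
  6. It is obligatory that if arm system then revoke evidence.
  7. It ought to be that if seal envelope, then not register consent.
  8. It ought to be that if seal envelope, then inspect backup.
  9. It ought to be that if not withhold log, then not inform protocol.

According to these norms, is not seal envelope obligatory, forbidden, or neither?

Premises 6 and 1 are O(arm_system → revoke_evidence) and O(¬arm_system → revoke_evidence); every ideal world satisfies arm_system or ¬arm_system, so in either case revoke_evidence holds — hence O(revoke_evidence).
From O(revoke_evidence) and premise 2, O(revoke_evidence → inform_protocol), we obtain O(inform_protocol).
Premise 9, O(¬withhold_log → ¬inform_protocol), contraposes to O(inform_protocol → withhold_log); with O(inform_protocol) we get O(withhold_log).
Applying K to premise 4 (O(withhold_log → register_consent)) and O(withhold_log) yields O(register_consent).
The contrapositive of premise 7 (O(seal_envelope → ¬register_consent)) is O(register_consent → ¬seal_envelope), and O(register_consent) is already established, so O(¬seal_envelope).
Premises 3, 5, 8 do not contribute to this derivation.
Hence ¬seal_envelope is obligatory.

Obligatory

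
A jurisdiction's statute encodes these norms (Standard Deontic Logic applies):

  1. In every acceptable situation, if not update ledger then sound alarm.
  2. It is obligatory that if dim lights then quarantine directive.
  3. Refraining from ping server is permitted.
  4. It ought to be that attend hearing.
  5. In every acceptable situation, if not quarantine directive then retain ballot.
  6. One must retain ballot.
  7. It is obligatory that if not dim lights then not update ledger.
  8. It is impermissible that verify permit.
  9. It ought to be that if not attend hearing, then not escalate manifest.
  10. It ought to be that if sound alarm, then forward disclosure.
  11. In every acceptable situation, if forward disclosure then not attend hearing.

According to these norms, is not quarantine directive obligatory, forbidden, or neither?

Forbidden

Premise 4 states O(attend_hearing) outright.
The contrapositive of premise 11 (O(forward_disclosure → ¬attend_hearing)) is O(attend_hearing → ¬forward_disclosure), and O(attend_hearing) is already established, so O(¬forward_disclosure).
Premise 10, O(sound_alarm → forward_disclosure), contraposes to O(¬forward_disclosure → ¬sound_alarm); with O(¬forward_disclosure) we get O(¬sound_alarm).
Premise 1 is O(¬update_ledger → sound_alarm); contrapositively O(¬sound_alarm → update_ledger). Since O(¬sound_alarm) holds, K gives O(update_ledger).
Premise 7 is O(¬dim_lights → ¬update_ledger); contrapositively O(update_ledger → dim_lights). Since O(update_ledger) holds, K gives O(dim_lights).
Premise 2 is O(dim_lights → quarantine_directive); since O(dim_lights), deontic closure gives O(quarantine_directive).
Premises 3, 5, 6, 8, 9 do not contribute to this derivation.
Thus O(quarantine_directive), which is F(¬quarantine_directive): ¬quarantine_directive is forbidden.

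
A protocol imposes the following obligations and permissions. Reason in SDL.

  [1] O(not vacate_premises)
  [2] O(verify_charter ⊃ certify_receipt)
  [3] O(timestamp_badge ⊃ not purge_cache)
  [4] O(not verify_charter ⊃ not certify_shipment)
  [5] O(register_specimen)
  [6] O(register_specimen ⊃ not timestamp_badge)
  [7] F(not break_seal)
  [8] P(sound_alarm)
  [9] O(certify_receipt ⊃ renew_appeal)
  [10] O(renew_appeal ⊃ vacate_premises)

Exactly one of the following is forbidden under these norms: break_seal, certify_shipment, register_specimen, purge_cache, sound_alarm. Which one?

Premise 1 states O(not vacate_premises) outright.
Premise 10, O(renew_appeal ⊃ vacate_premises), contraposes to O(not vacate_premises ⊃ not renew_appeal); with O(not vacate_premises) we get O(not renew_appeal).
Premise 9, O(certify_receipt ⊃ renew_appeal), contraposes to O(not renew_appeal ⊃ not certify_receipt); with O(not renew_appeal) we get O(not certify_receipt).
Premise 2 is O(verify_charter ⊃ certify_receipt); contrapositively O(not certify_receipt ⊃ not verify_charter). Since O(not certify_receipt) holds, K gives O(not verify_charter).
Applying K to premise 4 (O(not verify_charter ⊃ not certify_shipment)) and O(not verify_charter) yields O(not certify_shipment).
So O(not certify_shipment) holds, i.e. certify_shipment is forbidden. None of the other listed options is forbidden under the premises.

certify_shipment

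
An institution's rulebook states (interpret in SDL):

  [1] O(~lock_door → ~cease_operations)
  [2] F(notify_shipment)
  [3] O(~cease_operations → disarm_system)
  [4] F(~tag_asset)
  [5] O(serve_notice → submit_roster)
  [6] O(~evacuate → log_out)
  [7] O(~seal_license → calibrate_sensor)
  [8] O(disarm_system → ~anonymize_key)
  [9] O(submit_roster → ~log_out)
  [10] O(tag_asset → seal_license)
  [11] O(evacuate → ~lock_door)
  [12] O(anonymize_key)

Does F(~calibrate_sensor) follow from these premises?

No

Premise 7 is O(~seal_license → calibrate_sensor), but O(~seal_license) is not derivable from the premises, so it does not yield O(calibrate_sensor).
No other premise forces O(calibrate_sensor). An ideal world satisfying every premise can still have ~calibrate_sensor true, so F(~calibrate_sensor) is not derivable.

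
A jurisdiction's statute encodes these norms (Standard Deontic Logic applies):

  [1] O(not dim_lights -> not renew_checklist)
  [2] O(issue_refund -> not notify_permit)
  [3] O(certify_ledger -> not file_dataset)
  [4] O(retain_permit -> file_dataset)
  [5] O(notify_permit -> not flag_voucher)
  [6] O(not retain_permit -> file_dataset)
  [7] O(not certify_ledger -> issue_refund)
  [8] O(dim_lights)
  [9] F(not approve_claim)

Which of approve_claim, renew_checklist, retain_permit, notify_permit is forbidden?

notify_permit

Premises 4 and 6 are O(retain_permit -> file_dataset) and O(not retain_permit -> file_dataset); every ideal world satisfies retain_permit or not retain_permit, so in either case file_dataset holds — hence O(file_dataset).
Premise 3 is O(certify_ledger -> not file_dataset); contrapositively O(file_dataset -> not certify_ledger). Since O(file_dataset) holds, K gives O(not certify_ledger).
With premise 7, O(not certify_ledger -> issue_refund), the K-axiom yields O(issue_refund).
Premise 2 is O(issue_refund -> not notify_permit); since O(issue_refund), deontic closure gives O(not notify_permit).
So O(not notify_permit) holds, i.e. notify_permit is forbidden. None of the other listed options is forbidden under the premises.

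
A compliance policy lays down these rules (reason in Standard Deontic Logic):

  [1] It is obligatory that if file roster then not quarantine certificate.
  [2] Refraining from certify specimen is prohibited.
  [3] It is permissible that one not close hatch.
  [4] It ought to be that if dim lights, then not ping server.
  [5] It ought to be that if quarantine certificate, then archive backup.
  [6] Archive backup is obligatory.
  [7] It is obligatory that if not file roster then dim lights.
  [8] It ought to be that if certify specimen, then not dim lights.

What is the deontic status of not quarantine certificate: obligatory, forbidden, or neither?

F(¬certify_specimen) at premise 2 means O(certify_specimen).
Applying K to premise 8 (O(certify_specimen → ¬dim_lights)) and O(certify_specimen) yields O(¬dim_lights).
The contrapositive of premise 7 (O(¬file_roster → dim_lights)) is O(¬dim_lights → file_roster), and O(¬dim_lights) is already established, so O(file_roster).
Premise 1 is O(file_roster → ¬quarantine_certificate); since O(file_roster), deontic closure gives O(¬quarantine_certificate).
Premises 3, 4, 5, 6 do not contribute to this derivation.
Hence ¬quarantine_certificate is obligatory.

Obligatory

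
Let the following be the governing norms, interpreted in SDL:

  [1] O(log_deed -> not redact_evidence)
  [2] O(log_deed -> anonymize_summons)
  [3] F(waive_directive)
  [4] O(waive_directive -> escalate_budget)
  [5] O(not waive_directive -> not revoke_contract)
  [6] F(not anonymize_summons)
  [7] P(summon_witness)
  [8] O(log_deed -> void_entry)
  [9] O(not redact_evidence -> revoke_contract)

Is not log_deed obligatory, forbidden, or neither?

Premise 3 is F(waive_directive), i.e. O(not waive_directive).
From O(not waive_directive) and premise 5, O(not waive_directive -> not revoke_contract), we obtain O(not revoke_contract).
Premise 9 is O(not redact_evidence -> revoke_contract); contrapositively O(not revoke_contract -> redact_evidence). Since O(not revoke_contract) holds, K gives O(redact_evidence).
Premise 1, O(log_deed -> not redact_evidence), contraposes to O(redact_evidence -> not log_deed); with O(redact_evidence) we get O(not log_deed).
Premises 2, 4, 6, 7, 8 do not contribute to this derivation.
Hence not log_deed is obligatory.

Obligatory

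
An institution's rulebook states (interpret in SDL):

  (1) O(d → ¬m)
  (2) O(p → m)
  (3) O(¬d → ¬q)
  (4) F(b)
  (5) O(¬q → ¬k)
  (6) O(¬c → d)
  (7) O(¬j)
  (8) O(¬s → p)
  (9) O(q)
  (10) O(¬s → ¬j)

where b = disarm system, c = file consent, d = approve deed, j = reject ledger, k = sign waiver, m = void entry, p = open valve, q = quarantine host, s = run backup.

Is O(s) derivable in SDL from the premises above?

Yes

Premise 9 states O(q) outright.
The contrapositive of premise 3 (O(¬d → ¬q)) is O(q → d), and O(q) is already established, so O(d).
From O(d) and premise 1, O(d → ¬m), we obtain O(¬m).
Premise 2 is O(p → m); contrapositively O(¬m → ¬p). Since O(¬m) holds, K gives O(¬p).
Premise 8 is O(¬s → p); contrapositively O(¬p → s). Since O(¬p) holds, K gives O(s).
Premises 4, 5, 6, 7, 10 do not contribute to this derivation.
So O(s) follows.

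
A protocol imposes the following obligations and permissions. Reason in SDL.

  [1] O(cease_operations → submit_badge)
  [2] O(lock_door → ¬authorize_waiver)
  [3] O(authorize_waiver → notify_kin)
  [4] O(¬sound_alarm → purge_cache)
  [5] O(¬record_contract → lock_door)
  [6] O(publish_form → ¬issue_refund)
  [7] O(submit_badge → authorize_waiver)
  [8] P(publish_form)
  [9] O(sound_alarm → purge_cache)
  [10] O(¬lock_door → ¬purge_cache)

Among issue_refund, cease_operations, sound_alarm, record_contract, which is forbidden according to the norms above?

cease_operations

By case analysis on ¬sound_alarm: premise 4 gives O(¬sound_alarm → purge_cache) and premise 9 gives O(sound_alarm → purge_cache), so O(purge_cache) either way.
Premise 10, O(¬lock_door → ¬purge_cache), contraposes to O(purge_cache → lock_door); with O(purge_cache) we get O(lock_door).
With premise 2, O(lock_door → ¬authorize_waiver), the K-axiom yields O(¬authorize_waiver).
Premise 7 is O(submit_badge → authorize_waiver); contrapositively O(¬authorize_waiver → ¬submit_badge). Since O(¬authorize_waiver) holds, K gives O(¬submit_badge).
Premise 1, O(cease_operations → submit_badge), contraposes to O(¬submit_badge → ¬cease_operations); with O(¬submit_badge) we get O(¬cease_operations).
So O(¬cease_operations) holds, i.e. cease_operations is forbidden. None of the other listed options is forbidden under the premises.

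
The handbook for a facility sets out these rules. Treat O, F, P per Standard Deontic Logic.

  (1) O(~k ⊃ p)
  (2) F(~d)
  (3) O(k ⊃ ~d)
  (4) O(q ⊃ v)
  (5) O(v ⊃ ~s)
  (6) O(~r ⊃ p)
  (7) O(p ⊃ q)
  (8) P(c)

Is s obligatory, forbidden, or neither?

Forbidden

Premise 2 is F(~d), i.e. O(d).
The contrapositive of premise 3 (O(k ⊃ ~d)) is O(d ⊃ ~k), and O(d) is already established, so O(~k).
With premise 1, O(~k ⊃ p), the K-axiom yields O(p).
Applying K to premise 7 (O(p ⊃ q)) and O(p) yields O(q).
Premise 4 is O(q ⊃ v); since O(q), deontic closure gives O(v).
Premise 5 is O(v ⊃ ~s); since O(v), deontic closure gives O(~s).
Premises 6, 8 do not contribute to this derivation.
Thus O(~s), which is F(s): s is forbidden.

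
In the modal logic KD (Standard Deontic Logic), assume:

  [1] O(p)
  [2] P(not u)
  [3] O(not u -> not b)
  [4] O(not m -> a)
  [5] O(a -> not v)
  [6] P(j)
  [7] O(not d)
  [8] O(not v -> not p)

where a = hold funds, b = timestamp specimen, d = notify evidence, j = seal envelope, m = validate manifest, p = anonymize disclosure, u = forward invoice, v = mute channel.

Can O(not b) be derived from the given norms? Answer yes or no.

Premise 3 is O(not u -> not b), but O(not u) is not derivable from the premises (the permission P(not u) asserts only not O(u), not O(not u)), so it does not yield O(not b).
No other premise forces O(not b). An ideal world satisfying every premise can still have not b false, so O(not b) is not derivable.

No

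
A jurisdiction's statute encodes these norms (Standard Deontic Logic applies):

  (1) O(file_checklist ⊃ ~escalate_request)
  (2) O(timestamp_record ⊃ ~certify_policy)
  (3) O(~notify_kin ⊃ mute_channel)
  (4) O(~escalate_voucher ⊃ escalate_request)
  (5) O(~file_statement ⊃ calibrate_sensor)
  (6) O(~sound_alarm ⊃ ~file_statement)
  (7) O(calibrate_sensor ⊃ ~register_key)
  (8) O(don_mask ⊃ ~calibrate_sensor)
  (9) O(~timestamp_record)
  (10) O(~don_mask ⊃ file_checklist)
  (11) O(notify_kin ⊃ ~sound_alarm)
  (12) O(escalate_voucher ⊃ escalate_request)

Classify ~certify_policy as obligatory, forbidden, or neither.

Neither

Premise 2 is O(timestamp_record ⊃ ~certify_policy), but O(timestamp_record) is not derivable from the premises, so it does not yield O(~certify_policy).
No premise or chain of K-axiom applications forces O(~certify_policy), and none forces O(certify_policy). So ~certify_policy is neither obligatory nor forbidden under these norms.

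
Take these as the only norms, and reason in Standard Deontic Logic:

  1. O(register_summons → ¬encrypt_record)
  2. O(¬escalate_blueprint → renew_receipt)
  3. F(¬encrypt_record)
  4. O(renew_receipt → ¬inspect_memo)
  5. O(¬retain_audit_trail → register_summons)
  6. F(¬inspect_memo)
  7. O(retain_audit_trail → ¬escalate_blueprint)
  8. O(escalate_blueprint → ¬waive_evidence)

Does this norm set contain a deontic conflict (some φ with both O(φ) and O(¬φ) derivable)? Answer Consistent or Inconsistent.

Premise 3 is F(¬encrypt_record), i.e. O(encrypt_record).
Premise 1, O(register_summons → ¬encrypt_record), contraposes to O(encrypt_record → ¬register_summons); with O(encrypt_record) we get O(¬register_summons).
The contrapositive of premise 5 (O(¬retain_audit_trail → register_summons)) is O(¬register_summons → retain_audit_trail), and O(¬register_summons) is already established, so O(retain_audit_trail).
With premise 7, O(retain_audit_trail → ¬escalate_blueprint), the K-axiom yields O(¬escalate_blueprint).
Premise 2 is O(¬escalate_blueprint → renew_receipt); since O(¬escalate_blueprint), deontic closure gives O(renew_receipt).
Applying K to premise 4 (O(renew_receipt → ¬inspect_memo)) and O(renew_receipt) yields O(¬inspect_memo).
However, F(¬inspect_memo) at premise 6 amounts to O(inspect_memo).
We now have both O(¬inspect_memo) and O(inspect_memo) — inspect_memo is simultaneously obligatory and forbidden, violating the D-axiom.

Inconsistent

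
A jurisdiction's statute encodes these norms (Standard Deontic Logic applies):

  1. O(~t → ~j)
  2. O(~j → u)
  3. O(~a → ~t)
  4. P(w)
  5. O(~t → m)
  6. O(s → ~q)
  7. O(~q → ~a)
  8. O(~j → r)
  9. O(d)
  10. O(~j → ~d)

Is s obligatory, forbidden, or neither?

Forbidden

Premise 9 gives O(d).
The contrapositive of premise 10 (O(~j → ~d)) is O(d → j), and O(d) is already established, so O(j).
Premise 1 is O(~t → ~j); contrapositively O(j → t). Since O(j) holds, K gives O(t).
The contrapositive of premise 3 (O(~a → ~t)) is O(t → a), and O(t) is already established, so O(a).
Premise 7 is O(~q → ~a); contrapositively O(a → q). Since O(a) holds, K gives O(q).
Premise 6 is O(s → ~q); contrapositively O(q → ~s). Since O(q) holds, K gives O(~s).
Premises 2, 4, 5, 8 do not contribute to this derivation.
Thus O(~s), which is F(s): s is forbidden.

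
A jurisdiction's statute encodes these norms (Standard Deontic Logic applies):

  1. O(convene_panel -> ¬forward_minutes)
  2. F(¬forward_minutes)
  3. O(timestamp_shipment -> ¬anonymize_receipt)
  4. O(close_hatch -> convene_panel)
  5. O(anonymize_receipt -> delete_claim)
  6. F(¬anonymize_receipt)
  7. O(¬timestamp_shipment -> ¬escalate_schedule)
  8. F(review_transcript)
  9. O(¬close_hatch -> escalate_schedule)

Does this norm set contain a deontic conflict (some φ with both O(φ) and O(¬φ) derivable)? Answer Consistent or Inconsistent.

Inconsistent

Premise 2, F(¬forward_minutes), is equivalent to O(forward_minutes).
Premise 1 is O(convene_panel -> ¬forward_minutes); contrapositively O(forward_minutes -> ¬convene_panel). Since O(forward_minutes) holds, K gives O(¬convene_panel).
Premise 4 is O(close_hatch -> convene_panel); contrapositively O(¬convene_panel -> ¬close_hatch). Since O(¬convene_panel) holds, K gives O(¬close_hatch).
Premise 9 is O(¬close_hatch -> escalate_schedule); since O(¬close_hatch), deontic closure gives O(escalate_schedule).
The contrapositive of premise 7 (O(¬timestamp_shipment -> ¬escalate_schedule)) is O(escalate_schedule -> timestamp_shipment), and O(escalate_schedule) is already established, so O(timestamp_shipment).
Applying K to premise 3 (O(timestamp_shipment -> ¬anonymize_receipt)) and O(timestamp_shipment) yields O(¬anonymize_receipt).
Yet premise 6 is F(¬anonymize_receipt), i.e. O(anonymize_receipt).
We now have both O(¬anonymize_receipt) and O(anonymize_receipt) — anonymize_receipt is simultaneously obligatory and forbidden, violating the D-axiom.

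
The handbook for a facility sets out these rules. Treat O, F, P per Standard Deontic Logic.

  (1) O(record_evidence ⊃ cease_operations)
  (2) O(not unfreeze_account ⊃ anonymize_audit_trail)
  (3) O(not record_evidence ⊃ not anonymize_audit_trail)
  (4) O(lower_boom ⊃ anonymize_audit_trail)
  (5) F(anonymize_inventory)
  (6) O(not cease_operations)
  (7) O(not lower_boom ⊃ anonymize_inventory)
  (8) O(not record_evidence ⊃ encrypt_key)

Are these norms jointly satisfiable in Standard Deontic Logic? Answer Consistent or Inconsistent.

Inconsistent

Premise 5, F(anonymize_inventory), is equivalent to O(not anonymize_inventory).
Premise 7 is O(not lower_boom ⊃ anonymize_inventory); contrapositively O(not anonymize_inventory ⊃ lower_boom). Since O(not anonymize_inventory) holds, K gives O(lower_boom).
With premise 4, O(lower_boom ⊃ anonymize_audit_trail), the K-axiom yields O(anonymize_audit_trail).
Premise 3, O(not record_evidence ⊃ not anonymize_audit_trail), contraposes to O(anonymize_audit_trail ⊃ record_evidence); with O(anonymize_audit_trail) we get O(record_evidence).
From O(record_evidence) and premise 1, O(record_evidence ⊃ cease_operations), we obtain O(cease_operations).
But premise 6 directly asserts O(not cease_operations).
We now have both O(cease_operations) and O(not cease_operations) — cease_operations is simultaneously obligatory and forbidden, violating the D-axiom.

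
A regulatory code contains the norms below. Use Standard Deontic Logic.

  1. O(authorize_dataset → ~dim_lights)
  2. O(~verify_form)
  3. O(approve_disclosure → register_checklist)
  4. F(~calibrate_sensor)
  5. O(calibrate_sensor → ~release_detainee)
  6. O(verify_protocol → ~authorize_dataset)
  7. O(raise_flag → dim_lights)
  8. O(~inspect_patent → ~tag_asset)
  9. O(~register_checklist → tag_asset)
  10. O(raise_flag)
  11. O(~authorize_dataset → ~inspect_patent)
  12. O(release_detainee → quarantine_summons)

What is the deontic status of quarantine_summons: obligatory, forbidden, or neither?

Premise 12 is O(release_detainee → quarantine_summons), but O(release_detainee) is not derivable from the premises, so it does not yield O(quarantine_summons).
No premise or chain of K-axiom applications forces O(quarantine_summons), and none forces O(~quarantine_summons). So quarantine_summons is neither obligatory nor forbidden under these norms.

Neither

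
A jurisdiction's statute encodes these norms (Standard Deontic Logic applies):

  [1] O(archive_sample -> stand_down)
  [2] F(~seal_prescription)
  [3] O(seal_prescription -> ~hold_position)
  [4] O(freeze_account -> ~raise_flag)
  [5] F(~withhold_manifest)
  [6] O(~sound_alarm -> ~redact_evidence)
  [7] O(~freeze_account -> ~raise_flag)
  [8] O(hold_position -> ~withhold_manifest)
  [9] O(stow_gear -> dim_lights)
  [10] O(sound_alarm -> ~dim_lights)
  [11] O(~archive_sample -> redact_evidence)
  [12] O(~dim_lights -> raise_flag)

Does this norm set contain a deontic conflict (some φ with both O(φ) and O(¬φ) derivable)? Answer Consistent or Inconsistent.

Premise 8 is O(hold_position -> ~withhold_manifest), but O(hold_position) is not derivable from the premises, so it does not yield O(~withhold_manifest).
So O(~withhold_manifest) is not derivable, and the apparent clash with O(withhold_manifest) does not arise.
A world satisfying every obligation exists (e.g. archive_sample=true, dim_lights=true, freeze_account=false, hold_position=false, raise_flag=false, redact_evidence=false, seal_prescription=true, sound_alarm=false, stand_down=true, stow_gear=false, withhold_manifest=true); no atom is both obligatory and forbidden, so the set is consistent.

Consistent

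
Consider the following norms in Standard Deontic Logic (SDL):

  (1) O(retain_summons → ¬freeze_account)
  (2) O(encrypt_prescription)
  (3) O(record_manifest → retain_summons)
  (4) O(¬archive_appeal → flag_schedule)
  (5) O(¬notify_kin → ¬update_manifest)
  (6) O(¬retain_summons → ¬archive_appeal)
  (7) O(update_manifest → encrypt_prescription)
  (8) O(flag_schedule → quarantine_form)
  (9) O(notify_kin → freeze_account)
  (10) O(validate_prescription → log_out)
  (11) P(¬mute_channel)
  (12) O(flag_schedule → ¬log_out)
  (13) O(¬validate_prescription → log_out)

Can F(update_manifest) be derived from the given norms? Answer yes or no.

Premises 10 and 13 cover both cases: O(validate_prescription → log_out) and O(¬validate_prescription → log_out). Since validate_prescription ∨ ¬validate_prescription is a tautology, O(log_out) follows.
Premise 12 is O(flag_schedule → ¬log_out); contrapositively O(log_out → ¬flag_schedule). Since O(log_out) holds, K gives O(¬flag_schedule).
Premise 4, O(¬archive_appeal → flag_schedule), contraposes to O(¬flag_schedule → archive_appeal); with O(¬flag_schedule) we get O(archive_appeal).
The contrapositive of premise 6 (O(¬retain_summons → ¬archive_appeal)) is O(archive_appeal → retain_summons), and O(archive_appeal) is already established, so O(retain_summons).
Premise 1 is O(retain_summons → ¬freeze_account); since O(retain_summons), deontic closure gives O(¬freeze_account).
Premise 9, O(notify_kin → freeze_account), contraposes to O(¬freeze_account → ¬notify_kin); with O(¬freeze_account) we get O(¬notify_kin).
Applying K to premise 5 (O(¬notify_kin → ¬update_manifest)) and O(¬notify_kin) yields O(¬update_manifest).
Premises 2, 3, 7, 8, 11 do not contribute to this derivation.
So O(¬update_manifest) holds, i.e. F(update_manifest). The claim follows.

Yes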